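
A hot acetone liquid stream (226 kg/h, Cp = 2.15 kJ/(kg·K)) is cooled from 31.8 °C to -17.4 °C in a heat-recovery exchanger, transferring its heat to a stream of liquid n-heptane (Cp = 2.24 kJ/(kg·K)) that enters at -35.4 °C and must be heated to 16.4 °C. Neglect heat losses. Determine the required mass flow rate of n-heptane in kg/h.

ṁ_c = 206 kg/h

Heat released by hot stream: Q = 226 × 2.15 × (31.8 − -17.4) = 23906 kJ/h
Energy balance on cold side (adiabatic exchanger): Q = ṁ_c·Cp_c·(T_c,out − T_c,in)
ṁ_c = 23906 / [2.24 × (16.4 − -35.4)] = 206.03 kg/h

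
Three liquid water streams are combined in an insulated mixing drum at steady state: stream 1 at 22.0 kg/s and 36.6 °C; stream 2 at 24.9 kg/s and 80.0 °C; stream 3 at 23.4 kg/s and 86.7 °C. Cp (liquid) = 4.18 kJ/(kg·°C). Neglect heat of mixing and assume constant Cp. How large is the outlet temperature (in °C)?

Adiabatic, steady state ⇒ Σ ṁᵢCp,ᵢ(T_out − Tᵢ) = 0
Σ ṁᵢCp,ᵢTᵢ = 22.0×4.18×36.6 + 24.9×4.18×80.0 + 23.4×4.18×86.7 = 20173
Σ ṁᵢCp,ᵢ = 22.0×4.18 + 24.9×4.18 + 23.4×4.18 = 293.85
T_out = 20173 / 293.85 = 68.648 °C

T_out = 68.6 °C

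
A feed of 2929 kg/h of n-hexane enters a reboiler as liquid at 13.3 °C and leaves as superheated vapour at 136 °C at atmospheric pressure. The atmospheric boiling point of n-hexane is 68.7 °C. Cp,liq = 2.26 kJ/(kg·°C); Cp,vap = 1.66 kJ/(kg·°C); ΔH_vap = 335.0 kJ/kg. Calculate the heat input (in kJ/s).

Q = 465 kJ/s

liquid 13.3→68.7 °C: 125.2 kJ/kg
vaporisation at 68.7 °C: 335 kJ/kg
vapour 68.7→136 °C: 111.72 kJ/kg
Δh = 125.2 + 335 + 111.72 = 571.92 kJ/kg
Q = ṁ·Δh = 2929 kg/h × 571.92 kJ/kg = 1.6752e+06 kJ/h
|Q| = 465.32 kW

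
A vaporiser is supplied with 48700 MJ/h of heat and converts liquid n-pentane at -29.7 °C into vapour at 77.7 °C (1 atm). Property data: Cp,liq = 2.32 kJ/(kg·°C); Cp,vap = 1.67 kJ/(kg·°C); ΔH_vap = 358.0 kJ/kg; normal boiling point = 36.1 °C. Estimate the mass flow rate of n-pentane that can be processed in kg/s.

Δh = 2.32×(36.1−-29.7) + 358.0 + 1.67×(77.7−36.1) = 580.13 kJ/kg
Q = 48700 MJ/h = 13528 kJ/s = 13528 kJ/s
ṁ = Q/Δh = 13528 / 580.13 = 23.319 kg/s

ṁ = 23.3 kg/s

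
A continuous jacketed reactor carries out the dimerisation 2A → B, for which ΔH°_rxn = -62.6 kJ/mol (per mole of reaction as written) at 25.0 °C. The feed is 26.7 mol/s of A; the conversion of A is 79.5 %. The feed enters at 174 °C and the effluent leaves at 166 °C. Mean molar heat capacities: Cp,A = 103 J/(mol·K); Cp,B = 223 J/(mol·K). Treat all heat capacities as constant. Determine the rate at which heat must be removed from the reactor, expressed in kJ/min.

Extent of reaction ξ = 0.795 × 26.7 / 2 = 10.613 mol/s
Reaction term: ξ·ΔH°_rxn = 10.613 × -62.6 = -664.39 kJ/s
Sensible, feed 174→25 °C: -409.76 kJ/s
Outlet flows (mol/s): A 5.4735, B 10.613
Sensible, products 25→166 °C: 413.2 kJ/s
Q = ΔH = -660.95 kJ/s = -660.95 kW
Heat removed = 39657 kJ/min

Q_out = 39700 kJ/min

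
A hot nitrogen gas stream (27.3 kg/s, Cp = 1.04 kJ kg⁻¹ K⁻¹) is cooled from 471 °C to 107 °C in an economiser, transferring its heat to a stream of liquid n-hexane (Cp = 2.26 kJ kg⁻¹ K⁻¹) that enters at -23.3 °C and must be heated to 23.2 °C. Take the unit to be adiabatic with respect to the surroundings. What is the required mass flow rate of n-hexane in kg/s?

Heat released by hot stream: Q = 27.3 × 1.04 × (471 − 107) = 10335 kJ/s
Energy balance on cold side (adiabatic exchanger): Q = ṁ_c·Cp_c·(T_c,out − T_c,in)
ṁ_c = 10335 / [2.26 × (23.2 − -23.3)] = 98.341 kg/s

ṁ_c = 98.3 kg/s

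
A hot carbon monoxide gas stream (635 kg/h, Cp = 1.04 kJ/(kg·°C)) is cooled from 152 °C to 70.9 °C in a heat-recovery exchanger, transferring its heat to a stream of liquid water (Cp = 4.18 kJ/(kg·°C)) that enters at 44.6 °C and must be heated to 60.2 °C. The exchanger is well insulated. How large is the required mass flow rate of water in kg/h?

ṁ_c = 821 kg/h

Heat released by hot stream: Q = 635 × 1.04 × (152 − 70.9) = 53558 kJ/h
Energy balance on cold side (adiabatic exchanger): Q = ṁ_c·Cp_c·(T_c,out − T_c,in)
ṁ_c = 53558 / [4.18 × (60.2 − 44.6)] = 821.35 kg/h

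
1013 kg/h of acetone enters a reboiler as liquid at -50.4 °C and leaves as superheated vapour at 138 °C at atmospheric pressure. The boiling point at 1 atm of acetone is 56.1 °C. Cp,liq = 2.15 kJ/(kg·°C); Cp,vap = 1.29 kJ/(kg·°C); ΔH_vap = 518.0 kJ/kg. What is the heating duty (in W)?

Q = 240000 W

liquid -50.4→56.1 °C: 228.97 kJ/kg
vaporisation at 56.1 °C: 518 kJ/kg
vapour 56.1→138 °C: 105.65 kJ/kg
Δh = 228.97 + 518 + 105.65 = 852.63 kJ/kg
Q = ṁ·Δh = 1013 kg/h × 852.63 kJ/kg = 863710 kJ/h
|Q| = 239.92 kW = 239920 W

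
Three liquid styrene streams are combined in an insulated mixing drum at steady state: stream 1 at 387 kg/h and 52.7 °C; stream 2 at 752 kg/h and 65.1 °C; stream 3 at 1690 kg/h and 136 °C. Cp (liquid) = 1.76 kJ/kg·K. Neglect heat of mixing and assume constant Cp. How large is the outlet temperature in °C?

Energy balance with Q = 0: Σ ṁᵢCp,ᵢ(T_out − Tᵢ) = 0
Σ ṁᵢCp,ᵢTᵢ = 387×1.76×52.7 + 752×1.76×65.1 + 1690×1.76×136 = 526570
Σ ṁᵢCp,ᵢ = 387×1.76 + 752×1.76 + 1690×1.76 = 4979
T_out = 526570 / 4979 = 105.76 °C

T_out = 106 °C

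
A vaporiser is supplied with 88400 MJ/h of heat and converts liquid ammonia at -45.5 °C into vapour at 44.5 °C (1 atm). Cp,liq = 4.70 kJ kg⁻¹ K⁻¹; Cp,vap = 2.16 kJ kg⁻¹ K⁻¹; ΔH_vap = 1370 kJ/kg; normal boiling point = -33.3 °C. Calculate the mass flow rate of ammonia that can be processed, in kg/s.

ṁ = 15.4 kg/s

Δh = 4.70×(-33.3−-45.5) + 1370 + 2.16×(44.5−-33.3) = 1595.4 kJ/kg
Q = 88400 MJ/h = 24556 kJ/s = 24556 kJ/s
ṁ = Q/Δh = 24556 / 1595.4 = 15.392 kg/s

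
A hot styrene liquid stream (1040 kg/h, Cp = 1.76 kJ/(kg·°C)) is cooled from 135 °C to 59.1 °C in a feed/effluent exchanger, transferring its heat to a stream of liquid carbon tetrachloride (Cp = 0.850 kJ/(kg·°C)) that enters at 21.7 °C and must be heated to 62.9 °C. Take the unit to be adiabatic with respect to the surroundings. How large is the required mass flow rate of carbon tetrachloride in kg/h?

ṁ_c = 3970 kg/h

Heat released by hot stream: Q = 1040 × 1.76 × (135 − 59.1) = 138930 kJ/h
Energy balance on cold side (adiabatic exchanger): Q = ṁ_c·Cp_c·(T_c,out − T_c,in)
ṁ_c = 138930 / [0.850 × (62.9 − 21.7)] = 3967.1 kg/h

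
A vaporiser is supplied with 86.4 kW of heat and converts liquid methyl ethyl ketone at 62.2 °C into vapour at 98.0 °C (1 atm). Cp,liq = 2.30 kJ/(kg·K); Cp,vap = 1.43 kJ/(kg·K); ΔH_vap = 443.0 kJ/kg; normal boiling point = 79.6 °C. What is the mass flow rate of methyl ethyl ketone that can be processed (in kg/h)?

Δh = 2.30×(79.6−62.2) + 443.0 + 1.43×(98.0−79.6) = 509.33 kJ/kg
Q = 86.4 kW = 86.4 kJ/s = 311040 kJ/h
ṁ = Q/Δh = 311040 / 509.33 = 610.68 kg/h

ṁ = 611 kg/h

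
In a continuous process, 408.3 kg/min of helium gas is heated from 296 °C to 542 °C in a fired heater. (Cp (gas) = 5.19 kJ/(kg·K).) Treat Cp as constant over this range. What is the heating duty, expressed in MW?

Q = ṁ·Cp·ΔT = 408.3 × 5.19 × (542 − 296) = 521290 kJ/min
Converting: 521290 / 60 s = 8688.2 kW
Heating duty = 8.6882 MW

Q = 8.69 MW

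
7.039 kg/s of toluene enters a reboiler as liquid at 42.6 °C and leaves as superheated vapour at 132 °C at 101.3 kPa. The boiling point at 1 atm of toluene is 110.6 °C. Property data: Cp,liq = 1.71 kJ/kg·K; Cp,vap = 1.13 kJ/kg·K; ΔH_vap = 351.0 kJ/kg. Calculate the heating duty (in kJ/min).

Q = 208000 kJ/min

liquid 42.6→110.6 °C: 116.28 kJ/kg
vaporisation at 110.6 °C: 351 kJ/kg
vapour 110.6→132 °C: 24.182 kJ/kg
Δh = 116.28 + 351 + 24.182 = 491.46 kJ/kg
Q = ṁ·Δh = 7.039 kg/s × 491.46 kJ/kg = 3459.4 kJ/s
|Q| = 3459.4 kW = 207560 kJ/min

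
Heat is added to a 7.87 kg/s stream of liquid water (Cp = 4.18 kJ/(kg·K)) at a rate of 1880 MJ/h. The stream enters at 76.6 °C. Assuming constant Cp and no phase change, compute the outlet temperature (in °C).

T_out = 92.5 °C

Q = 1880 MJ/h = 522.22 kJ/s
ΔT = Q/(ṁ·Cp) = 522.22/(7.87×4.18) = 15.875 K
T_out = 76.6 + 15.875 = 92.475 °C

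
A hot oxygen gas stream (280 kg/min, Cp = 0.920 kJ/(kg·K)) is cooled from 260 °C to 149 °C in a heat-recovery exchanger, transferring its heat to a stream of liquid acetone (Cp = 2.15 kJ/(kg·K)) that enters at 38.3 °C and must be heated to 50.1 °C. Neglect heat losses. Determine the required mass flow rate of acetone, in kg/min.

ṁ_c = 1130 kg/min

Heat released by hot stream: Q = 280 × 0.920 × (260 − 149) = 28594 kJ/min
Energy balance on cold side (adiabatic exchanger): Q = ṁ_c·Cp_c·(T_c,out − T_c,in)
ṁ_c = 28594 / [2.15 × (50.1 − 38.3)] = 1127.1 kg/min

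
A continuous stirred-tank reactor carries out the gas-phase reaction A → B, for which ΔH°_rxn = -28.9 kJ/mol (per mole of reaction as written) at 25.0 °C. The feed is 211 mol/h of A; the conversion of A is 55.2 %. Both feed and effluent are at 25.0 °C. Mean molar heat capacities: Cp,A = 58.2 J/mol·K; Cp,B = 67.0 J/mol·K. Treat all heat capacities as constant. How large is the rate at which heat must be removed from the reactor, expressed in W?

Extent of reaction ξ = 0.552 × 211 = 116.47 mol/h
Reaction term: ξ·ΔH°_rxn = 116.47 × -28.9 = -3366 kJ/h
Q = ΔH = -3366 kJ/h = -0.93501 kW
Heat removed = 935.01 W

Q_out = 935 W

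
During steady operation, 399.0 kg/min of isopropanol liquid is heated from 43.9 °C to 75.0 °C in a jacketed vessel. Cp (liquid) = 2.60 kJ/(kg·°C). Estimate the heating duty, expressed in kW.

Q = 538 kW

Q = ṁ·Cp·ΔT = 399.0 × 2.60 × (75.0 − 43.9) = 32263 kJ/min
Converting: 32263 / 60 s = 537.72 kW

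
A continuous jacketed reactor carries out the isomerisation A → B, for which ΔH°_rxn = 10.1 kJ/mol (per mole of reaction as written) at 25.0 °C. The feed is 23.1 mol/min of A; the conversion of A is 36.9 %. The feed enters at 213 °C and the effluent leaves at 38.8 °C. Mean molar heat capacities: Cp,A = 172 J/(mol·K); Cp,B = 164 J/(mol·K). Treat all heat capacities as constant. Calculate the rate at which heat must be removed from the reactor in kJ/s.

Extent of reaction ξ = 0.369 × 23.1 = 8.5239 mol/min
Reaction term: ξ·ΔH°_rxn = 8.5239 × 10.1 = 86.091 kJ/min
Sensible, feed 213→25 °C: -746.96 kJ/min
Outlet flows (mol/min): A 14.576, B 8.5239
Sensible, products 25→38.8 °C: 53.889 kJ/min
Q = ΔH = -606.98 kJ/min = -10.116 kW
Heat removed = 10.116 kJ/s

Q_out = 10.1 kJ/s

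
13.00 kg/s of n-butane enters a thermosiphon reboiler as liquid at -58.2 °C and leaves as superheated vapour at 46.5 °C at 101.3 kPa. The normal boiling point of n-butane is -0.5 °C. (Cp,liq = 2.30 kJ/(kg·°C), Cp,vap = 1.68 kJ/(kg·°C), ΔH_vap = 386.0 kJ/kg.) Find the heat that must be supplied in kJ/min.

Q = 466000 kJ/min

liquid -58.2→-0.5 °C: 132.71 kJ/kg
vaporisation at -0.5 °C: 386 kJ/kg
vapour -0.5→46.5 °C: 78.96 kJ/kg
Δh = 132.71 + 386 + 78.96 = 597.67 kJ/kg
Q = ṁ·Δh = 13.00 kg/s × 597.67 kJ/kg = 7769.7 kJ/s
|Q| = 7769.7 kW = 466180 kJ/min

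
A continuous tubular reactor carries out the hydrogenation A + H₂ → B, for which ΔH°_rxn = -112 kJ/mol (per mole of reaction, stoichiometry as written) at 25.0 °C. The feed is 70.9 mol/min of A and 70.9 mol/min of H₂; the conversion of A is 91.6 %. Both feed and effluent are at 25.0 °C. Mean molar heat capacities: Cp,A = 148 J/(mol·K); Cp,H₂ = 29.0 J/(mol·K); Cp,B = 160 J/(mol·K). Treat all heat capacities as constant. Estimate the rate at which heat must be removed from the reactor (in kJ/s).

Q_out = 121 kJ/s

Extent of reaction ξ = 0.916 × 70.9 = 64.944 mol/min
Reaction term: ξ·ΔH°_rxn = 64.944 × -112 = -7273.8 kJ/min
Q = ΔH = -7273.8 kJ/min = -121.23 kW
Heat removed = 121.23 kJ/s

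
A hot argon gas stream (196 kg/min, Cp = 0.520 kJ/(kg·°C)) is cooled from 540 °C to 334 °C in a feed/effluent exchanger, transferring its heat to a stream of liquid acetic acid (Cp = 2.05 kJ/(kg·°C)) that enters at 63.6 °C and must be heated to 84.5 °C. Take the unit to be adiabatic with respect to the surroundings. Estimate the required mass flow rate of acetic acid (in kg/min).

ṁ_c = 490 kg/min

Heat released by hot stream: Q = 196 × 0.520 × (540 − 334) = 20996 kJ/min
Energy balance on cold side (adiabatic exchanger): Q = ṁ_c·Cp_c·(T_c,out − T_c,in)
ṁ_c = 20996 / [2.05 × (84.5 − 63.6)] = 490.03 kg/min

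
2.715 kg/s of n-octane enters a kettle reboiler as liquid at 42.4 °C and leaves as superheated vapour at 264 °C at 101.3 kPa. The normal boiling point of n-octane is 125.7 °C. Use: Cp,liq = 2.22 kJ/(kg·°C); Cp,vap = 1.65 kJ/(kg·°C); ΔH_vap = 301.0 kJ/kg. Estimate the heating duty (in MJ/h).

Q = 6980 MJ/h

liquid 42.4→125.7 °C: 184.93 kJ/kg
vaporisation at 125.7 °C: 301 kJ/kg
vapour 125.7→264 °C: 228.19 kJ/kg
Δh = 184.93 + 301 + 228.19 = 714.12 kJ/kg
Q = ṁ·Δh = 2.715 kg/s × 714.12 kJ/kg = 1938.8 kJ/s
|Q| = 1938.8 kW = 6979.8 MJ/h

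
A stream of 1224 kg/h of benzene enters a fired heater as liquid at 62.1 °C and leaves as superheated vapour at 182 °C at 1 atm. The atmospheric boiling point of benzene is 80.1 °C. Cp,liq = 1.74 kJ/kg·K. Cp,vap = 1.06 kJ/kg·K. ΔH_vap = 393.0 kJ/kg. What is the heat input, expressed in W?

Q = 181000 W

liquid 62.1→80.1 °C: 31.32 kJ/kg
vaporisation at 80.1 °C: 393 kJ/kg
vapour 80.1→182 °C: 108.01 kJ/kg
Δh = 31.32 + 393 + 108.01 = 532.33 kJ/kg
Q = ṁ·Δh = 1224 kg/h × 532.33 kJ/kg = 651580 kJ/h
|Q| = 180.99 kW = 180990 W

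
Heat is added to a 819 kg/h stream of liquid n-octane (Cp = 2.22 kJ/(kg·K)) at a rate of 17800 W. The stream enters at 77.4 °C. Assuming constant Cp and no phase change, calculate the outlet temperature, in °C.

T_out = 113 °C

Q = 17800 W = 64080 kJ/h
ΔT = Q/(ṁ·Cp) = 64080/(819×2.22) = 35.244 K
T_out = 77.4 + 35.244 = 112.64 °C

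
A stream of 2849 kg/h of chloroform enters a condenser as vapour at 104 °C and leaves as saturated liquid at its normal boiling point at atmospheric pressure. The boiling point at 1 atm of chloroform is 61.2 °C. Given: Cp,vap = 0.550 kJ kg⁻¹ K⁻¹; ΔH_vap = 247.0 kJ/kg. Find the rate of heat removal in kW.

vapour 104→61.2 °C: -23.54 kJ/kg
condensation at 61.2 °C: -247 kJ/kg
Δh = -23.54 + -247 = -270.54 kJ/kg
Q = ṁ·Δh = 2849 kg/h × -270.54 kJ/kg = -770770 kJ/h
|Q| = 214.1 kW

Q_c = 214 kW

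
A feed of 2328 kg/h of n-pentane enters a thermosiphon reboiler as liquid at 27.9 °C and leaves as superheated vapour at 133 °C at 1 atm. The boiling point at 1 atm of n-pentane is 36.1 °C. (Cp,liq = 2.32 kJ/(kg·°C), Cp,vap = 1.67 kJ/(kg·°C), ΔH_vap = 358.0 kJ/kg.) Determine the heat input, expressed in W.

Q = 348000 W

liquid 27.9→36.1 °C: 19.024 kJ/kg
vaporisation at 36.1 °C: 358 kJ/kg
vapour 36.1→133 °C: 161.82 kJ/kg
Δh = 19.024 + 358 + 161.82 = 538.85 kJ/kg
Q = ṁ·Δh = 2328 kg/h × 538.85 kJ/kg = 1.2544e+06 kJ/h
|Q| = 348.45 kW = 348450 W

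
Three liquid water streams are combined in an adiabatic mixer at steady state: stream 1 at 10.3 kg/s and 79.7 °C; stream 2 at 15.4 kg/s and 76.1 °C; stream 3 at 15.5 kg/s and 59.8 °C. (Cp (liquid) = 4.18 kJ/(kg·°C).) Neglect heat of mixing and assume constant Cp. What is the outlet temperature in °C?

No heat crosses the boundary, so H_out = H_in.
Σ ṁᵢCp,ᵢTᵢ = 10.3×4.18×79.7 + 15.4×4.18×76.1 + 15.5×4.18×59.8 = 12205
Σ ṁᵢCp,ᵢ = 10.3×4.18 + 15.4×4.18 + 15.5×4.18 = 172.22
T_out = 12205 / 172.22 = 70.868 °C

T_out = 70.9 °C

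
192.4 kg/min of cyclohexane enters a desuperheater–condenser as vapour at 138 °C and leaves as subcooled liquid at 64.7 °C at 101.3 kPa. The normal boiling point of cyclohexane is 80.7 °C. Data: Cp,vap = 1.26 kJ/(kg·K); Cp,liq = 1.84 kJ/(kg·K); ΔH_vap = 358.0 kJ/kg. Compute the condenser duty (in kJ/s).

Q_c = 1470 kJ/s

vapour 138→80.7 °C: -72.198 kJ/kg
condensation at 80.7 °C: -358 kJ/kg
liquid 80.7→64.7 °C: -29.44 kJ/kg
Δh = -72.198 + -358 + -29.44 = -459.64 kJ/kg
Q = ṁ·Δh = 192.4 kg/min × -459.64 kJ/kg = -88434 kJ/min
|Q| = 1473.9 kW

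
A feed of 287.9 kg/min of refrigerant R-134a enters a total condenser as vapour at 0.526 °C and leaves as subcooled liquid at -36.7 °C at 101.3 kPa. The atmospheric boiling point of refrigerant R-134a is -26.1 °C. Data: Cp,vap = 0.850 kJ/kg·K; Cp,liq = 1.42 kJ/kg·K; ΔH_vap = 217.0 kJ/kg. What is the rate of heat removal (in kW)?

vapour 0.526→-26.1 °C: -22.632 kJ/kg
condensation at -26.1 °C: -217 kJ/kg
liquid -26.1→-36.7 °C: -15.052 kJ/kg
Δh = -22.632 + -217 + -15.052 = -254.68 kJ/kg
Q = ṁ·Δh = 287.9 kg/min × -254.68 kJ/kg = -73324 kJ/min
|Q| = 1222.1 kW

Q_c = 1220 kW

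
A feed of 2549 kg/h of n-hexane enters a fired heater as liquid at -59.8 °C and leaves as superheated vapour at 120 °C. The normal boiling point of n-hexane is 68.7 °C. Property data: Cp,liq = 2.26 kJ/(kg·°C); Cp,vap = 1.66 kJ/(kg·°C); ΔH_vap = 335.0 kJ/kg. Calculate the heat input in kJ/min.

liquid -59.8→68.7 °C: 290.41 kJ/kg
vaporisation at 68.7 °C: 335 kJ/kg
vapour 68.7→120 °C: 85.158 kJ/kg
Δh = 290.41 + 335 + 85.158 = 710.57 kJ/kg
Q = ṁ·Δh = 2549 kg/h × 710.57 kJ/kg = 1.8112e+06 kJ/h
|Q| = 503.12 kW = 30187 kJ/min

Q = 30200 kJ/min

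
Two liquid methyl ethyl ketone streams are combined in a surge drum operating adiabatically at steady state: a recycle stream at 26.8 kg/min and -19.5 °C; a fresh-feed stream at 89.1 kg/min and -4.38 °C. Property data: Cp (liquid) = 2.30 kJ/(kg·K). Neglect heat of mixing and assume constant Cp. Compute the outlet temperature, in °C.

T_out = -7.88 °C

No heat crosses the boundary, so H_out = H_in.
T_out = Σ ṁᵢCp,ᵢTᵢ / Σ ṁᵢCp,ᵢ
      = -2099.6 / 266.57 = -7.8763 °C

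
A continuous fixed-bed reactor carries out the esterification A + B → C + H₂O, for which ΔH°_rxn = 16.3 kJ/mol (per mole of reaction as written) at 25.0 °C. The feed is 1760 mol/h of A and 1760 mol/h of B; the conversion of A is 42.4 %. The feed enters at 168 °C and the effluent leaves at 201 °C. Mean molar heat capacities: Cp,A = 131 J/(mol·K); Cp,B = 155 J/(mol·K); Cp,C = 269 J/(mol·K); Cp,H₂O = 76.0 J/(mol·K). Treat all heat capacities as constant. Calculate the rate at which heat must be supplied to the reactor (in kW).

Extent of reaction ξ = 0.424 × 1760 = 746.24 mol/h
Reaction term: ξ·ΔH°_rxn = 746.24 × 16.3 = 12164 kJ/h
Sensible, feed 168→25 °C: -71980 kJ/h
Outlet flows (mol/h): A 1013.8, B 1013.8, C 746.24, H₂O 746.24
Sensible, products 25→201 °C: 96340 kJ/h
Q = ΔH = 36524 kJ/h = 10.145 kW
Heat supplied = 10.145 kW

Q_in = 10.1 kW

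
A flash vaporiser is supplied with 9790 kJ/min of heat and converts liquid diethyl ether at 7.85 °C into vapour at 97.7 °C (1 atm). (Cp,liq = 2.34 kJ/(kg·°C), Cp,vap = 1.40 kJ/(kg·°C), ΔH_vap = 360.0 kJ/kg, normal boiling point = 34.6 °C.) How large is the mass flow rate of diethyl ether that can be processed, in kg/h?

ṁ = 1150 kg/h

Δh = 2.34×(34.6−7.85) + 360.0 + 1.40×(97.7−34.6) = 510.94 kJ/kg
Q = 9790 kJ/min = 163.17 kJ/s = 587400 kJ/h
ṁ = Q/Δh = 587400 / 510.94 = 1149.7 kg/h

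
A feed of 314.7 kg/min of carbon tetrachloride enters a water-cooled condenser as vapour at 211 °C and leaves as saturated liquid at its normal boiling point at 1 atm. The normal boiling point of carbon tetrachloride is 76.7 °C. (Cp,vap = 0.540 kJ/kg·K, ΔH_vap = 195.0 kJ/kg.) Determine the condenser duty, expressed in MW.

vapour 211→76.7 °C: -72.522 kJ/kg
condensation at 76.7 °C: -195 kJ/kg
Δh = -72.522 + -195 = -267.52 kJ/kg
Q = ṁ·Δh = 314.7 kg/min × -267.52 kJ/kg = -84189 kJ/min
|Q| = 1403.2 kW = 1.4032 MW

Q_c = 1.40 MW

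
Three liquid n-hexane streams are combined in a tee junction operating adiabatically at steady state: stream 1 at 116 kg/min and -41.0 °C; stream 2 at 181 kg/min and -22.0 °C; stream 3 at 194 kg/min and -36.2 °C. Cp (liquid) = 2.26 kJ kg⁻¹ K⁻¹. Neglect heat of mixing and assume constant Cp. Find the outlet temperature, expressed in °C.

T_out = -32.1 °C

No heat crosses the boundary, so H_out = H_in.
Σ ṁᵢCp,ᵢTᵢ = 116×2.26×-41.0 + 181×2.26×-22.0 + 194×2.26×-36.2 = -35619
Σ ṁᵢCp,ᵢ = 116×2.26 + 181×2.26 + 194×2.26 = 1109.7
T_out = -35619 / 1109.7 = -32.099 °C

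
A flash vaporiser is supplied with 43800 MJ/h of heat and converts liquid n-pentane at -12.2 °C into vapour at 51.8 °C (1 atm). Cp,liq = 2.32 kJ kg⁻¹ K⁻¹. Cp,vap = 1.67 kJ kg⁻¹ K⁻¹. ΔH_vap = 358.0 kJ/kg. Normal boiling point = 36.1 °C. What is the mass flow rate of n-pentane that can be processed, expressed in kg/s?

Δh = 2.32×(36.1−-12.2) + 358.0 + 1.67×(51.8−36.1) = 496.27 kJ/kg
Q = 43800 MJ/h = 12167 kJ/s = 12167 kJ/s
ṁ = Q/Δh = 12167 / 496.27 = 24.516 kg/s

ṁ = 24.5 kg/s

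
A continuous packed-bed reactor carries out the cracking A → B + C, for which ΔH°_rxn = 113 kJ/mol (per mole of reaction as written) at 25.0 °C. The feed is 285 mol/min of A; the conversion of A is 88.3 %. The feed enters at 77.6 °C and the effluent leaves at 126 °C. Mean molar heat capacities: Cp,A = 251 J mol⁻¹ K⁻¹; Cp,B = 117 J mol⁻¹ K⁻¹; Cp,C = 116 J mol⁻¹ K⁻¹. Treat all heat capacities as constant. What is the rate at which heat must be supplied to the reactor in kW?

Q_in = 524 kW

Extent of reaction ξ = 0.883 × 285 = 251.66 mol/min
Reaction term: ξ·ΔH°_rxn = 251.66 × 113 = 28437 kJ/min
Sensible, feed 77.6→25 °C: -3762.7 kJ/min
Outlet flows (mol/min): A 33.345, B 251.66, C 251.66
Sensible, products 25→126 °C: 6767.5 kJ/min
Q = ΔH = 31442 kJ/min = 524.03 kW
Heat supplied = 524.03 kW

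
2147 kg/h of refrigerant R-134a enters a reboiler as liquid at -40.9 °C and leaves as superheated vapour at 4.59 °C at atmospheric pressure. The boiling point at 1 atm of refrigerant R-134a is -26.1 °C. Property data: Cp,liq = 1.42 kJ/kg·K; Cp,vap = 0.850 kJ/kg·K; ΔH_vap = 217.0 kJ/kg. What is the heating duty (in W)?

liquid -40.9→-26.1 °C: 21.016 kJ/kg
vaporisation at -26.1 °C: 217 kJ/kg
vapour -26.1→4.59 °C: 26.087 kJ/kg
Δh = 21.016 + 217 + 26.087 = 264.1 kJ/kg
Q = ṁ·Δh = 2147 kg/h × 264.1 kJ/kg = 567030 kJ/h
|Q| = 157.51 kW = 157510 W

Q = 158000 W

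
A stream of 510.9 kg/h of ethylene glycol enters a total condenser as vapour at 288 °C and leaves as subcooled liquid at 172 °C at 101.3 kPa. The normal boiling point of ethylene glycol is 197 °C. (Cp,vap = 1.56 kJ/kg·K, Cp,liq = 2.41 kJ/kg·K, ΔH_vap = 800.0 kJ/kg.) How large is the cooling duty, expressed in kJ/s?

vapour 288→197 °C: -141.96 kJ/kg
condensation at 197 °C: -800 kJ/kg
liquid 197→172 °C: -60.25 kJ/kg
Δh = -141.96 + -800 + -60.25 = -1002.2 kJ/kg
Q = ṁ·Δh = 510.9 kg/h × -1002.2 kJ/kg = -512030 kJ/h
|Q| = 142.23 kW

Q_c = 142 kJ/s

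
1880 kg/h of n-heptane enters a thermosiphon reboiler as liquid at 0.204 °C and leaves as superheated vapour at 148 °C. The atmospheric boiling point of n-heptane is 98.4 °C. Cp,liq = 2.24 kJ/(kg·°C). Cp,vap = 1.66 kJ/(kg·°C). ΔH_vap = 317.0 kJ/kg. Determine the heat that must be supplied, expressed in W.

liquid 0.204→98.4 °C: 219.96 kJ/kg
vaporisation at 98.4 °C: 317 kJ/kg
vapour 98.4→148 °C: 82.336 kJ/kg
Δh = 219.96 + 317 + 82.336 = 619.3 kJ/kg
Q = ṁ·Δh = 1880 kg/h × 619.3 kJ/kg = 1.1643e+06 kJ/h
|Q| = 323.41 kW = 323410 W

Q = 323000 W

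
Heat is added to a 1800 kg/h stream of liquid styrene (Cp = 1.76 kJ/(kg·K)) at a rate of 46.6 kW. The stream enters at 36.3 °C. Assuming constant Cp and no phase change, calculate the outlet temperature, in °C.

T_out = 89.3 °C

Q = 46.6 kW = 167760 kJ/h
ΔT = Q/(ṁ·Cp) = 167760/(1800×1.76) = 52.955 K
T_out = 36.3 + 52.955 = 89.255 °C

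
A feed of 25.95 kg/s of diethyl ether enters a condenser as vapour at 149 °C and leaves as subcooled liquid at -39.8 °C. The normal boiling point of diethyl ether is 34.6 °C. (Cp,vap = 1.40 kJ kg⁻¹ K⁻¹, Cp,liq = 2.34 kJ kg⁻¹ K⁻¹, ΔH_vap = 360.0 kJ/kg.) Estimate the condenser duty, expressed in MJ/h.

Q_c = 64900 MJ/h

vapour 149→34.6 °C: -160.16 kJ/kg
condensation at 34.6 °C: -360 kJ/kg
liquid 34.6→-39.8 °C: -174.1 kJ/kg
Δh = -160.16 + -360 + -174.1 = -694.26 kJ/kg
Q = ṁ·Δh = 25.95 kg/s × -694.26 kJ/kg = -18016 kJ/s
|Q| = 18016 kW = 64857 MJ/h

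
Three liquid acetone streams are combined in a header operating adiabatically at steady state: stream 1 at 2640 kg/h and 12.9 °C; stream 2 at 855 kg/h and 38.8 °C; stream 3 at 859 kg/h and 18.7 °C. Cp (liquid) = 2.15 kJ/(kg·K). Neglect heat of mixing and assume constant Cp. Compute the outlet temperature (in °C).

Energy balance with Q = 0: Σ ṁᵢCp,ᵢ(T_out − Tᵢ) = 0
T_out = Σ ṁᵢCp,ᵢTᵢ / Σ ṁᵢCp,ᵢ
      = 179080 / 9361.1 = 19.13 °C

T_out = 19.1 °C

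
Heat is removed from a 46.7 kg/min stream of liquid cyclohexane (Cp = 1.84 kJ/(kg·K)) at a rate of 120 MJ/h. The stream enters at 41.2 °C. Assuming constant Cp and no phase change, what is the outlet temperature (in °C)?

Q = 120 MJ/h = 2000 kJ/min
ΔT = Q/(ṁ·Cp) = 2000/(46.7×1.84) = 23.275 K
T_out = 41.2 − 23.275 = 17.925 °C

T_out = 17.9 °C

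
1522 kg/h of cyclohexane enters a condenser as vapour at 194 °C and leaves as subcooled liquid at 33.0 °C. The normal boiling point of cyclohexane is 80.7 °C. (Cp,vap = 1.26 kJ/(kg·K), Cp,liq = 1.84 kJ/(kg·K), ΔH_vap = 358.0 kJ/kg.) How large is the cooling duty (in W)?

Q_c = 249000 W

vapour 194→80.7 °C: -142.76 kJ/kg
condensation at 80.7 °C: -358 kJ/kg
liquid 80.7→33.0 °C: -87.768 kJ/kg
Δh = -142.76 + -358 + -87.768 = -588.53 kJ/kg
Q = ṁ·Δh = 1522 kg/h × -588.53 kJ/kg = -895740 kJ/h
|Q| = 248.82 kW = 248820 W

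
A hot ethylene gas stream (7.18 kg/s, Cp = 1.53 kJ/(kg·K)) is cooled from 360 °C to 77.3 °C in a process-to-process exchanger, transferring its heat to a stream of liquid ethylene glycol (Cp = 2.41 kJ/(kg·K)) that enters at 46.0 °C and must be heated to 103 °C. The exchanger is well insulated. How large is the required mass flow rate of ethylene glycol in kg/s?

Heat released by hot stream: Q = 7.18 × 1.53 × (360 − 77.3) = 3105.6 kJ/s
Energy balance on cold side (adiabatic exchanger): Q = ṁ_c·Cp_c·(T_c,out − T_c,in)
ṁ_c = 3105.6 / [2.41 × (103 − 46.0)] = 22.607 kg/s

ṁ_c = 22.6 kg/s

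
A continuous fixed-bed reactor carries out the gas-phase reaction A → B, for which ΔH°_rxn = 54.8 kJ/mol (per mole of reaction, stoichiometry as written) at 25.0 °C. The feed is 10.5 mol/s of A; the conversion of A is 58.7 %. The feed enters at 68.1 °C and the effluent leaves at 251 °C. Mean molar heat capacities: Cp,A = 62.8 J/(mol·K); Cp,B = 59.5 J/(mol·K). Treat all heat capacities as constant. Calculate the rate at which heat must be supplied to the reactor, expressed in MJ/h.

Extent of reaction ξ = 0.587 × 10.5 = 6.1635 mol/s
Reaction term: ξ·ΔH°_rxn = 6.1635 × 54.8 = 337.76 kJ/s
Sensible, feed 68.1→25 °C: -28.42 kJ/s
Outlet flows (mol/s): A 4.3365, B 6.1635
Sensible, products 25→251 °C: 144.43 kJ/s
Q = ΔH = 453.77 kJ/s = 453.77 kW
Heat supplied = 1633.6 MJ/h

Q_in = 1630 MJ/h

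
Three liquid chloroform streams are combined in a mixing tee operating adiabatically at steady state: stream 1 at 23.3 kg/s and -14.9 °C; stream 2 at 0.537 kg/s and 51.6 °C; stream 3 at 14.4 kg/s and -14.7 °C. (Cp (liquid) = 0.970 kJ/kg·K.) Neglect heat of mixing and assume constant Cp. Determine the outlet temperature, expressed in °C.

T_out = -13.9 °C

No heat crosses the boundary, so H_out = H_in.
Σ ṁᵢCp,ᵢTᵢ = 23.3×0.970×-14.9 + 0.537×0.970×51.6 + 14.4×0.970×-14.7 = -515.21
Σ ṁᵢCp,ᵢ = 23.3×0.970 + 0.537×0.970 + 14.4×0.970 = 37.09
T_out = -515.21 / 37.09 = -13.891 °C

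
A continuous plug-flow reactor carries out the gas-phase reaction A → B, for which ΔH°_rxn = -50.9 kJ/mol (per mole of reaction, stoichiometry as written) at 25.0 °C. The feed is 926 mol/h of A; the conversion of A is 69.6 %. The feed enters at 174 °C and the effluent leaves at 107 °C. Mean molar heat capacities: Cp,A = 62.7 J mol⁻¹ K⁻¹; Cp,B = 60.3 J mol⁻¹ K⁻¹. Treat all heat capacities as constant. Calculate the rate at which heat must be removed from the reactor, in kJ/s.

Q_out = 10.2 kJ/s

Extent of reaction ξ = 0.696 × 926 = 644.5 mol/h
Reaction term: ξ·ΔH°_rxn = 644.5 × -50.9 = -32805 kJ/h
Sensible, feed 174→25 °C: -8651 kJ/h
Outlet flows (mol/h): A 281.5, B 644.5
Sensible, products 25→107 °C: 4634.1 kJ/h
Q = ΔH = -36822 kJ/h = -10.228 kW
Heat removed = 10.228 kJ/s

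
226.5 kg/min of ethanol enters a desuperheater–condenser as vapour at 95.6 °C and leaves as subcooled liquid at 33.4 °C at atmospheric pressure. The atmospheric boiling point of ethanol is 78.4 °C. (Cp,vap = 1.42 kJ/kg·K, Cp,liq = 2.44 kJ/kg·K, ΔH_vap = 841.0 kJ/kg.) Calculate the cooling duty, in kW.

vapour 95.6→78.4 °C: -24.424 kJ/kg
condensation at 78.4 °C: -841 kJ/kg
liquid 78.4→33.4 °C: -109.8 kJ/kg
Δh = -24.424 + -841 + -109.8 = -975.22 kJ/kg
Q = ṁ·Δh = 226.5 kg/min × -975.22 kJ/kg = -220890 kJ/min
|Q| = 3681.5 kW

Q_c = 3680 kW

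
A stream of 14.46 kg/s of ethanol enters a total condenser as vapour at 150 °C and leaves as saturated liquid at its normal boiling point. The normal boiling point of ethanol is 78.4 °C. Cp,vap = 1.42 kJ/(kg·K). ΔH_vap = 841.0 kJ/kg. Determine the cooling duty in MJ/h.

vapour 150→78.4 °C: -101.67 kJ/kg
condensation at 78.4 °C: -841 kJ/kg
Δh = -101.67 + -841 = -942.67 kJ/kg
Q = ṁ·Δh = 14.46 kg/s × -942.67 kJ/kg = -13631 kJ/s
|Q| = 13631 kW = 49072 MJ/h

Q_c = 49100 MJ/h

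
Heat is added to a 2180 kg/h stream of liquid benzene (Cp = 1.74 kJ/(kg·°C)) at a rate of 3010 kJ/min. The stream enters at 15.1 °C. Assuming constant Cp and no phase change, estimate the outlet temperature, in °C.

T_out = 62.7 °C

Q = 3010 kJ/min = 180600 kJ/h
ΔT = Q/(ṁ·Cp) = 180600/(2180×1.74) = 47.612 K
T_out = 15.1 + 47.612 = 62.712 °C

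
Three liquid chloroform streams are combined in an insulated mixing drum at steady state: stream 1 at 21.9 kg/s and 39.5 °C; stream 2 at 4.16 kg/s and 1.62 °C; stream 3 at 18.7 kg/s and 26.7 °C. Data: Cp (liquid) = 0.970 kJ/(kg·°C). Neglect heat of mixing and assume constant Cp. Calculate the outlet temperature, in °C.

No heat crosses the boundary, so H_out = H_in.
T_out = Σ ṁᵢCp,ᵢTᵢ / Σ ṁᵢCp,ᵢ
      = 1329.9 / 43.417 = 30.632 °C

T_out = 30.6 °C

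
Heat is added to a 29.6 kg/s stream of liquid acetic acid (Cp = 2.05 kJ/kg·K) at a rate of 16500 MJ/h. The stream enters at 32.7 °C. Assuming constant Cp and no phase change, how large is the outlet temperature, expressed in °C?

T_out = 108 °C

Q = 16500 MJ/h = 4583.3 kJ/s
ΔT = Q/(ṁ·Cp) = 4583.3/(29.6×2.05) = 75.533 K
T_out = 32.7 + 75.533 = 108.23 °C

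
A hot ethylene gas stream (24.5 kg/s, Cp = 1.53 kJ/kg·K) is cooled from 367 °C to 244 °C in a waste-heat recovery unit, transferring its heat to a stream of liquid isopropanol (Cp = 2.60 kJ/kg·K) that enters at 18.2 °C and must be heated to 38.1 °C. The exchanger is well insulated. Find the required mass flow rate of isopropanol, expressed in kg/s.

Heat released by hot stream: Q = 24.5 × 1.53 × (367 − 244) = 4610.7 kJ/s
Energy balance on cold side (adiabatic exchanger): Q = ṁ_c·Cp_c·(T_c,out − T_c,in)
ṁ_c = 4610.7 / [2.60 × (38.1 − 18.2)] = 89.112 kg/s

ṁ_c = 89.1 kg/s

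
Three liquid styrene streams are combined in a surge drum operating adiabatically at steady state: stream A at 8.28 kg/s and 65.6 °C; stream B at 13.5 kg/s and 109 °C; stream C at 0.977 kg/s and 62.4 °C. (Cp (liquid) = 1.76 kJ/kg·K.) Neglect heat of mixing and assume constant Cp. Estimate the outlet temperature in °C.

T_out = 91.2 °C

No heat crosses the boundary, so H_out = H_in.
Σ ṁᵢCp,ᵢTᵢ = 8.28×1.76×65.6 + 13.5×1.76×109 + 0.977×1.76×62.4 = 3653.1
Σ ṁᵢCp,ᵢ = 8.28×1.76 + 13.5×1.76 + 0.977×1.76 = 40.052
T_out = 3653.1 / 40.052 = 91.209 °C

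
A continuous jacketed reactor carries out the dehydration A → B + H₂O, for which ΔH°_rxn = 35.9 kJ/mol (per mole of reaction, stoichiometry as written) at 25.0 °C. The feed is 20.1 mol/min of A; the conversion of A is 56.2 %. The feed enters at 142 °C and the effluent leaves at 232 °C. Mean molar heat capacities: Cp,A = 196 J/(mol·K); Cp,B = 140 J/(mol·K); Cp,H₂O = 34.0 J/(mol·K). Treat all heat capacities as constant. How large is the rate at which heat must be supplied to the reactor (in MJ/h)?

Q_in = 42.5 MJ/h

Extent of reaction ξ = 0.562 × 20.1 = 11.296 mol/min
Reaction term: ξ·ΔH°_rxn = 11.296 × 35.9 = 405.53 kJ/min
Sensible, feed 142→25 °C: -460.93 kJ/min
Outlet flows (mol/min): A 8.8038, B 11.296, H₂O 11.296
Sensible, products 25→232 °C: 764.05 kJ/min
Q = ΔH = 708.65 kJ/min = 11.811 kW
Heat supplied = 42.519 MJ/h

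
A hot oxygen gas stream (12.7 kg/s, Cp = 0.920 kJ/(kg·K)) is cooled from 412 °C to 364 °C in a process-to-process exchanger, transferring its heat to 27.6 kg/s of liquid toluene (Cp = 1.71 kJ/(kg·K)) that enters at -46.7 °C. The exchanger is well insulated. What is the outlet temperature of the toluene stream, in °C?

Heat released by hot stream: Q = 12.7 × 0.920 × (412 − 364) = 560.83 kJ/s
Energy balance on cold side (adiabatic exchanger): Q = ṁ_c·Cp_c·(T_c,out − T_c,in)
T_c,out = -46.7 + 560.83/(27.6 × 1.71) = -34.817 °C

T_c,out = -34.8 °C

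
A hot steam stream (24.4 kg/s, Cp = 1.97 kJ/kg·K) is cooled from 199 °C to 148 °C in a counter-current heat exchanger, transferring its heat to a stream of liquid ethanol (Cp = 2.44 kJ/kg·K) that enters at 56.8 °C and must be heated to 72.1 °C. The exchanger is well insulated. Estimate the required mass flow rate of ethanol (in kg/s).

ṁ_c = 65.7 kg/s

Heat released by hot stream: Q = 24.4 × 1.97 × (199 − 148) = 2451.5 kJ/s
Energy balance on cold side (adiabatic exchanger): Q = ṁ_c·Cp_c·(T_c,out − T_c,in)
ṁ_c = 2451.5 / [2.44 × (72.1 − 56.8)] = 65.667 kg/s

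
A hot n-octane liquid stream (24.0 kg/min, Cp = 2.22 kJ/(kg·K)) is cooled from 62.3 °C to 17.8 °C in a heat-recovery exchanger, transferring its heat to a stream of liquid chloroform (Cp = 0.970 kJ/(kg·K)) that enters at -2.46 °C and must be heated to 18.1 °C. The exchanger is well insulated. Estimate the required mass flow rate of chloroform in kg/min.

Heat released by hot stream: Q = 24.0 × 2.22 × (62.3 − 17.8) = 2371 kJ/min
Energy balance on cold side (adiabatic exchanger): Q = ṁ_c·Cp_c·(T_c,out − T_c,in)
ṁ_c = 2371 / [0.970 × (18.1 − -2.46)] = 118.89 kg/min

ṁ_c = 119 kg/min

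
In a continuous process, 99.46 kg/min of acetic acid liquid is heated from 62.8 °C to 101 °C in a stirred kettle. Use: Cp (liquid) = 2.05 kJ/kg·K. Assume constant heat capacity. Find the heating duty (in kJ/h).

Q = ṁ·Cp·ΔT = 99.46 × 2.05 × (101 − 62.8) = 7788.7 kJ/min
Converting: 7788.7 / 60 s = 129.81 kW
Heating duty = 467320 kJ/h

Q = 467000 kJ/h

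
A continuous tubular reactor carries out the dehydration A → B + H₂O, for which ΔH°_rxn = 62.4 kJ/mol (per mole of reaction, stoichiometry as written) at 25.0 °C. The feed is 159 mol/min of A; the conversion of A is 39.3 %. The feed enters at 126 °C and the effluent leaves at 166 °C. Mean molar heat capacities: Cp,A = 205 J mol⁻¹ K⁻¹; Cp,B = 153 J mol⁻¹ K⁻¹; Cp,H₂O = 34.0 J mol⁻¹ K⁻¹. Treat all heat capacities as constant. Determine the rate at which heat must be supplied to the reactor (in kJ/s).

Q_in = 84.1 kJ/s

Extent of reaction ξ = 0.393 × 159 = 62.487 mol/min
Reaction term: ξ·ΔH°_rxn = 62.487 × 62.4 = 3899.2 kJ/min
Sensible, feed 126→25 °C: -3292.1 kJ/min
Outlet flows (mol/min): A 96.513, B 62.487, H₂O 62.487
Sensible, products 25→166 °C: 4437.3 kJ/min
Q = ΔH = 5044.4 kJ/min = 84.073 kW
Heat supplied = 84.073 kJ/s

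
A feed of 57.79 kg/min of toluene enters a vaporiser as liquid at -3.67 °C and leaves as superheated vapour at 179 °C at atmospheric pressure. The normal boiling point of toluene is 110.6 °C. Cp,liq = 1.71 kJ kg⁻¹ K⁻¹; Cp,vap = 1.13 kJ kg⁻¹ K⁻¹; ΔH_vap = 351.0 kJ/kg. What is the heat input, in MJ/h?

liquid -3.67→110.6 °C: 195.4 kJ/kg
vaporisation at 110.6 °C: 351 kJ/kg
vapour 110.6→179 °C: 77.292 kJ/kg
Δh = 195.4 + 351 + 77.292 = 623.69 kJ/kg
Q = ṁ·Δh = 57.79 kg/min × 623.69 kJ/kg = 36043 kJ/min
|Q| = 600.72 kW = 2162.6 MJ/h

Q = 2160 MJ/h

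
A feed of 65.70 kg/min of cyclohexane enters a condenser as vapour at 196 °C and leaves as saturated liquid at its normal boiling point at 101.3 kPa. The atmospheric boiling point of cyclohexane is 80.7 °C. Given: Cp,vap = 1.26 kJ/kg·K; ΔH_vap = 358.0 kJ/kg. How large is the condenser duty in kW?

vapour 196→80.7 °C: -145.28 kJ/kg
condensation at 80.7 °C: -358 kJ/kg
Δh = -145.28 + -358 = -503.28 kJ/kg
Q = ṁ·Δh = 65.70 kg/min × -503.28 kJ/kg = -33065 kJ/min
|Q| = 551.09 kW

Q_c = 551 kW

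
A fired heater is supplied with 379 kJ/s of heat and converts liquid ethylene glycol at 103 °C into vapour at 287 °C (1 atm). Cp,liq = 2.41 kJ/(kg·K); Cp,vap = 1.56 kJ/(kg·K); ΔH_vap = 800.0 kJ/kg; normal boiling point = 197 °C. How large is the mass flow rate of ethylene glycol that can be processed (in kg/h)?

Δh = 2.41×(197−103) + 800.0 + 1.56×(287−197) = 1166.9 kJ/kg
Q = 379 kJ/s = 379 kJ/s = 1.3644e+06 kJ/h
ṁ = Q/Δh = 1.3644e+06 / 1166.9 = 1169.2 kg/h

ṁ = 1170 kg/h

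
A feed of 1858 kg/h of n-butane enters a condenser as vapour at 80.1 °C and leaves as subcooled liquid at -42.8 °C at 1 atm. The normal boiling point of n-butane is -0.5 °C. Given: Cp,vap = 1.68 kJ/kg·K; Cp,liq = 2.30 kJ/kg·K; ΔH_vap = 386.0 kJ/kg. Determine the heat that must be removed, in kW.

vapour 80.1→-0.5 °C: -135.41 kJ/kg
condensation at -0.5 °C: -386 kJ/kg
liquid -0.5→-42.8 °C: -97.29 kJ/kg
Δh = -135.41 + -386 + -97.29 = -618.7 kJ/kg
Q = ṁ·Δh = 1858 kg/h × -618.7 kJ/kg = -1.1495e+06 kJ/h
|Q| = 319.32 kW

Q_c = 319 kW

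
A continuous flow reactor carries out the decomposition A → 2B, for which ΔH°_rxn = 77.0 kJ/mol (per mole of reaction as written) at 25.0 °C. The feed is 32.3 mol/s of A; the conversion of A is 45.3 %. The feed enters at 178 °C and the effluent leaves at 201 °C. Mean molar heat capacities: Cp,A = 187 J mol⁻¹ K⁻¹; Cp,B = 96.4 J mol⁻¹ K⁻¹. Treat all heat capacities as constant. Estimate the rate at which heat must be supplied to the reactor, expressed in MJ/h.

Q_in = 4610 MJ/h

Extent of reaction ξ = 0.453 × 32.3 = 14.632 mol/s
Reaction term: ξ·ΔH°_rxn = 14.632 × 77.0 = 1126.7 kJ/s
Sensible, feed 178→25 °C: -924.14 kJ/s
Outlet flows (mol/s): A 17.668, B 29.264
Sensible, products 25→201 °C: 1078 kJ/s
Q = ΔH = 1280.5 kJ/s = 1280.5 kW
Heat supplied = 4609.9 MJ/h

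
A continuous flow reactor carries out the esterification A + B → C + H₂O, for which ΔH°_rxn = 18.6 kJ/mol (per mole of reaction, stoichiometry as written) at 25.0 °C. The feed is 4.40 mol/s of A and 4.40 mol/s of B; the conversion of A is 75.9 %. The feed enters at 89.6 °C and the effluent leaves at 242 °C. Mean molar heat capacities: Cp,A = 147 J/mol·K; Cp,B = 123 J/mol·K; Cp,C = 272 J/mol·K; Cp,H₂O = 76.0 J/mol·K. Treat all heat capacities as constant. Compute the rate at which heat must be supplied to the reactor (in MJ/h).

Extent of reaction ξ = 0.759 × 4.40 = 3.3396 mol/s
Reaction term: ξ·ΔH°_rxn = 3.3396 × 18.6 = 62.117 kJ/s
Sensible, feed 89.6→25 °C: -76.745 kJ/s
Outlet flows (mol/s): A 1.0604, B 1.0604, C 3.3396, H₂O 3.3396
Sensible, products 25→242 °C: 314.32 kJ/s
Q = ΔH = 299.69 kJ/s = 299.69 kW
Heat supplied = 1078.9 MJ/h

Q_in = 1080 MJ/h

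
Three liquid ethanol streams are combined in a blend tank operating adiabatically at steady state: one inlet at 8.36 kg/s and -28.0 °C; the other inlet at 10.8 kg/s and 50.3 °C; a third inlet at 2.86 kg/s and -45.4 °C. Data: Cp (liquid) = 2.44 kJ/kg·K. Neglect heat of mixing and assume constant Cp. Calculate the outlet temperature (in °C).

Energy balance with Q = 0: Σ ṁᵢCp,ᵢ(T_out − Tᵢ) = 0
T_out = Σ ṁᵢCp,ᵢTᵢ / Σ ṁᵢCp,ᵢ
      = 437.53 / 53.729 = 8.1433 °C

T_out = 8.14 °C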